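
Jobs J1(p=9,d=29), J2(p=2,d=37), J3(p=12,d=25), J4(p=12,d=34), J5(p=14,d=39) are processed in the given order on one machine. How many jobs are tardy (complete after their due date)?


Completion vs due date:
  J1: C=9, d=29 → on time
  J2: C=11, d=37 → on time
  J3: C=23, d=25 → on time
  J4: C=35, d=34 → TARDY
  J5: C=49, d=39 → TARDY
Tardy jobs: J4, J5
Count = 2


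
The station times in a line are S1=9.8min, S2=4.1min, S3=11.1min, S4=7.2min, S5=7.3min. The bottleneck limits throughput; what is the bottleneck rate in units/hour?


Bottleneck = longest station time
Station times: [9.8, 4.1, 11.1, 7.2, 7.3]
Max = 11.1 min
Rate = 60 / 11.1
= 5.41 units/hour (bottleneck: 11.1min)


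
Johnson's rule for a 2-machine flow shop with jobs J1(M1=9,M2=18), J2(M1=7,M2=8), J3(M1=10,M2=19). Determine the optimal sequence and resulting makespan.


Johnson's rule:
Group 1 (M1≤M2, sort by M1): ['J2', 'J1', 'J3']
Group 2 (M1>M2, sort desc M2): []
Sequence: J2 → J1 → J3
Makespan calculation:
  J2: M1 done=7, M2 done=15
  J1: M1 done=16, M2 done=34
  J3: M1 done=26, M2 done=53
= Sequence: J2 → J1 → J3, Makespan: 53


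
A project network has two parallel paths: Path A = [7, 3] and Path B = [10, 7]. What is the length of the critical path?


Path A: 7 + 3 = 10
Path B: 10 + 7 = 17
Critical path = longest = max(10, 17)
= 17 (Path B)


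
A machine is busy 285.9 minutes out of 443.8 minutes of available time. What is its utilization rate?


Utilization = busy / total × 100
= 285.9 / 443.8 × 100
= 64.4%


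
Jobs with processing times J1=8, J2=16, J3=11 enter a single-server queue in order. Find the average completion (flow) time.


Completion times:
  J1: completes at 8
  J2: completes at 24
  J3: completes at 35
Sum = 67
Average = 67/3
= 22.33


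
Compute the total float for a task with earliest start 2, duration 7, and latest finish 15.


EF = ES + duration = 2 + 7 = 9
LS = LF - duration = 15 - 7 = 8
Total Float = LF - EF = 15 - 9
(or LS - ES = 8 - 2)
= 6


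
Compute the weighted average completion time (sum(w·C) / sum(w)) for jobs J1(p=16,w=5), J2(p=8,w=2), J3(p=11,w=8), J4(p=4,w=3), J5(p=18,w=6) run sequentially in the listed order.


Completion times:
  J1: C=16, w×C=5×16=80
  J2: C=24, w×C=2×24=48
  J3: C=35, w×C=8×35=280
  J4: C=39, w×C=3×39=117
  J5: C=57, w×C=6×57=342
Sum w×C = 867
Sum w = 24
Weighted avg = 867/24
= 36.12


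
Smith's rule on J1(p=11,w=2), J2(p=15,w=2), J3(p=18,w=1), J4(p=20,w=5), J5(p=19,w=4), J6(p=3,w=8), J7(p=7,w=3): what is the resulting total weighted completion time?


WSPT order (by p/w): J6 → J7 → J4 → J5 → J1 → J2 → J3
  J6: C=3, w·C=8×3=24
  J7: C=10, w·C=3×10=30
  J4: C=30, w·C=5×30=150
  J5: C=49, w·C=4×49=196
  J1: C=60, w·C=2×60=120
  J2: C=75, w·C=2×75=150
  J3: C=93, w·C=1×93=93
Σ w·C = 763
= 763


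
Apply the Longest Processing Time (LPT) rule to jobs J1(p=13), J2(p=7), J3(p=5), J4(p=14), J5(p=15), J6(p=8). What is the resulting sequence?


LPT: sort by longest processing time first
  J5: p=15
  J4: p=14
  J1: p=13
  J6: p=8
  J2: p=7
  J3: p=5
Order: J5 → J4 → J1 → J6 → J2 → J3


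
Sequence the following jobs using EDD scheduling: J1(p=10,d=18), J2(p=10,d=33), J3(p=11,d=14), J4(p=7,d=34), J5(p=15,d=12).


EDD: sort by earliest due date
  J5: d=12, p=15
  J3: d=14, p=11
  J1: d=18, p=10
  J2: d=33, p=10
  J4: d=34, p=7
Order: J5 → J3 → J1 → J2 → J4


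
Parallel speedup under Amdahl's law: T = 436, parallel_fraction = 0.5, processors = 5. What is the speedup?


Amdahl's law: T_p = T × ((1-p) + p/N)
= 436 × ((1-0.5) + 0.5/5)
= 436 × (0.50 + 0.1000)
= 436 × 0.6000
= 261.60
Speedup = 436/261.60
= 1.67×


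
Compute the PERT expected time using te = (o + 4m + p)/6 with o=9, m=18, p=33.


te = (o + 4m + p) / 6
= (9 + 4×18 + 33) / 6
= (9 + 72 + 33) / 6
= 114 / 6
= 19.00


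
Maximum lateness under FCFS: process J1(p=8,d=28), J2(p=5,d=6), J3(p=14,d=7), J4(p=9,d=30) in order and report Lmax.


Lateness per job (L = C - d):
  J1: C=8, d=28, L=-20
  J2: C=13, d=6, L=7
  J3: C=27, d=7, L=20
  J4: C=36, d=30, L=6
Lmax = max(-20, 7, 20, 6)
= 20


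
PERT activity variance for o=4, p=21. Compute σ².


σ² = ((p - o) / 6)² = (p - o)² / 36
= (21 - 4)² / 36
= 17² / 36
= 289 / 36
= 8.0278


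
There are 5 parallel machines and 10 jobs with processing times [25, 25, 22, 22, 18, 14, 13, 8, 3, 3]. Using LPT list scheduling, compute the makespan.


Jobs (LPT sorted): [25, 25, 22, 22, 18, 14, 13, 8, 3, 3]
Machines: 5
  J=25 → Machine 1 (load: 0+25=25)
  J=25 → Machine 2 (load: 0+25=25)
  J=22 → Machine 3 (load: 0+22=22)
  J=22 → Machine 4 (load: 0+22=22)
  J=18 → Machine 5 (load: 0+18=18)
  J=14 → Machine 5 (load: 18+14=32)
  J=13 → Machine 3 (load: 22+13=35)
  J=8 → Machine 4 (load: 22+8=30)
  J=3 → Machine 1 (load: 25+3=28)
  J=3 → Machine 2 (load: 25+3=28)
Machine loads: [28, 28, 35, 30, 32]
Makespan = max = 35 time units


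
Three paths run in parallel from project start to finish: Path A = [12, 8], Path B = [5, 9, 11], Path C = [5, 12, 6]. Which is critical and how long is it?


Path A: 12 + 8 = 20
Path B: 5 + 9 + 11 = 25
Path C: 5 + 12 + 6 = 23
Critical path = longest = max(20, 25, 23)
= 25 (Path B)


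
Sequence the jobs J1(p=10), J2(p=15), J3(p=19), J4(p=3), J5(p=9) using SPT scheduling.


SPT: sort by shortest processing time
  J4: p=3
  J5: p=9
  J1: p=10
  J2: p=15
  J3: p=19
Order: J4 → J5 → J1 → J2 → J3


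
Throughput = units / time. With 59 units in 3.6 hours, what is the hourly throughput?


Throughput = units / time
= 59 / 3.6
= 16.4 units/hour


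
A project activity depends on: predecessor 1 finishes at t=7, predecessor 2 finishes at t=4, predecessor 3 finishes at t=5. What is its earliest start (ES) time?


ES = max of all predecessor completion times
Predecessors: [7, 4, 5]
ES = max(7, 4, 5)
= 7


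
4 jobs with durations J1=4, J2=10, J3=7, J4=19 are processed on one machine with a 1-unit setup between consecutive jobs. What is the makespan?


Makespan = Σ processing + (n-1) × setup
= (4 + 10 + 7 + 19) + (4-1)×1
= 40 + 3
= 43 time units


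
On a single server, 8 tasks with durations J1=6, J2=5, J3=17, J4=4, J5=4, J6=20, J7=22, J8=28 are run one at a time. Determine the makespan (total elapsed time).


Sequential makespan: sum all processing times
= 6 + 5 + 17 + 4 + 4 + 20 + 22 + 28
= 106 time units


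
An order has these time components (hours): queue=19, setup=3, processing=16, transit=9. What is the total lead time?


Lead time = queue + setup + processing + transit
= 19 + 3 + 16 + 9
= 47 hours


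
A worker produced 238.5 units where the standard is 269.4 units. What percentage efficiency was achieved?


Efficiency = (actual / standard) × 100
= (238.5 / 269.4) × 100
= 88.5%


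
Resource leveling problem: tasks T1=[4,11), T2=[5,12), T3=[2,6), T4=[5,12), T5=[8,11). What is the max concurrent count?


Check each time point for overlaps:
  t=5: 4 tasks active (T1, T2, T3, T4)
Max concurrent = 4


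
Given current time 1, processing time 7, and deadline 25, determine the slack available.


Slack = due - current_time - processing
= 25 - 1 - 7
= 17


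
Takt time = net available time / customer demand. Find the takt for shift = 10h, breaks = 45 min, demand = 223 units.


Available = 10×60 - 45 = 555 min
Takt time = 555 / 223
= 2.49 min/unit


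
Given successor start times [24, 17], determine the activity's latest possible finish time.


LF = min of all successor start times
Successors start at: [24, 17]
LF = min(24, 17)
= 17


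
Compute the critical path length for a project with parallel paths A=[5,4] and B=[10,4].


Path A: 5 + 4 = 9
Path B: 10 + 4 = 14
Critical path = longest = max(9, 14)
= 14 (Path B)


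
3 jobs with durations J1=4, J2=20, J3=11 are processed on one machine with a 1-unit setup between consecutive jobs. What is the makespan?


Makespan = Σ processing + (n-1) × setup
= (4 + 20 + 11) + (3-1)×1
= 35 + 2
= 37 time units


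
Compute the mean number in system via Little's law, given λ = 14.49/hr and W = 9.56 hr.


Little's law: L = λ × W
= 14.49 × 9.56
= 138.52


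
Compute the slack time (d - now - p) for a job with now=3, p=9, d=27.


Slack = due - current_time - processing
= 27 - 3 - 9
= 15


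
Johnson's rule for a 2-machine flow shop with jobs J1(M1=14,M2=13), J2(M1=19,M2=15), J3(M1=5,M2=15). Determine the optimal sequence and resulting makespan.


Johnson's rule:
Group 1 (M1≤M2, sort by M1): ['J3']
Group 2 (M1>M2, sort desc M2): ['J2', 'J1']
Sequence: J3 → J2 → J1
Makespan calculation:
  J3: M1 done=5, M2 done=20
  J2: M1 done=24, M2 done=39
  J1: M1 done=38, M2 done=52
= Sequence: J3 → J2 → J1, Makespan: 52


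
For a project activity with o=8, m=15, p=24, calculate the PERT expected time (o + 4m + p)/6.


te = (o + 4m + p) / 6
= (8 + 4×15 + 24) / 6
= (8 + 60 + 24) / 6
= 92 / 6
= 15.33


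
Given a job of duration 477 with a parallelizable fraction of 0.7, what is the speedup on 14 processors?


Amdahl's law: T_p = T × ((1-p) + p/N)
= 477 × ((1-0.7) + 0.7/14)
= 477 × (0.30 + 0.0500)
= 477 × 0.3500
= 166.95
Speedup = 477/166.95
= 2.86×


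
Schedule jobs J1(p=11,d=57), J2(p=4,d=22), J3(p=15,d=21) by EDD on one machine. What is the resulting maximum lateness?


EDD order: J3 → J2 → J1
Completion and lateness:
  J3: C=15, d=21, L=15-21=-6
  J2: C=19, d=22, L=19-22=-3
  J1: C=30, d=57, L=30-57=-27
Lmax = max(-6, -3, -27)
= -3


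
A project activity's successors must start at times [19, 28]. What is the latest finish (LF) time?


LF = min of all successor start times
Successors start at: [19, 28]
LF = min(19, 28)
= 19


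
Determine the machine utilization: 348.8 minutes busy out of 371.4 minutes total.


Utilization = busy / total × 100
= 348.8 / 371.4 × 100
= 93.9%


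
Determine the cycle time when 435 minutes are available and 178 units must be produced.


Cycle time = available time / demand
= 435 / 178
= 2.44 min/unit


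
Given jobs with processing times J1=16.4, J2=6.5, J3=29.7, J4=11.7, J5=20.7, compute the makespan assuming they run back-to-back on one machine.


Sequential makespan: sum all processing times
= 16.4 + 6.5 + 29.7 + 11.7 + 20.7
= 85.0 time units


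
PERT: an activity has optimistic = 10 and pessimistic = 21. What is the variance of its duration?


σ² = ((p - o) / 6)² = (p - o)² / 36
= (21 - 10)² / 36
= 11² / 36
= 121 / 36
= 3.3611


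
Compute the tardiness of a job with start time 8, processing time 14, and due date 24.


Completion = start + processing = 8 + 14 = 22
Tardiness = max(0, C - d) = max(0, 22 - 24)
= max(0, -2)
= 0


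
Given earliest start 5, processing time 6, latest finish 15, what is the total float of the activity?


EF = ES + duration = 5 + 6 = 11
LS = LF - duration = 15 - 6 = 9
Total Float = LF - EF = 15 - 11
(or LS - ES = 9 - 5)
= 4


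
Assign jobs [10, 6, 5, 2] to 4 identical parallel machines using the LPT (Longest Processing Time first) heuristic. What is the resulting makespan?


Jobs (LPT sorted): [10, 6, 5, 2]
Machines: 4
  J=10 → Machine 1 (load: 0+10=10)
  J=6 → Machine 2 (load: 0+6=6)
  J=5 → Machine 3 (load: 0+5=5)
  J=2 → Machine 4 (load: 0+2=2)
Machine loads: [10, 6, 5, 2]
Makespan = max = 10 time units


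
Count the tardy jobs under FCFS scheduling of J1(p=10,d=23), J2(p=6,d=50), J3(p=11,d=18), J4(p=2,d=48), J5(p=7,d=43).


Completion vs due date:
  J1: C=10, d=23 → on time
  J2: C=16, d=50 → on time
  J3: C=27, d=18 → TARDY
  J4: C=29, d=48 → on time
  J5: C=36, d=43 → on time
Tardy jobs: J3
Count = 1


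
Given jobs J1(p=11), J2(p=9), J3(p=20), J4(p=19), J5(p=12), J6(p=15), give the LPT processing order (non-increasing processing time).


LPT: sort by longest processing time first
  J3: p=20
  J4: p=19
  J6: p=15
  J5: p=12
  J1: p=11
  J2: p=9
Order: J3 → J4 → J6 → J5 → J1 → J2


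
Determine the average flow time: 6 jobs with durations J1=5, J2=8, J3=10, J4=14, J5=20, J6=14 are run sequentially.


Completion times:
  J1: completes at 5
  J2: completes at 13
  J3: completes at 23
  J4: completes at 37
  J5: completes at 57
  J6: completes at 71
Sum = 206
Average = 206/6
= 34.33


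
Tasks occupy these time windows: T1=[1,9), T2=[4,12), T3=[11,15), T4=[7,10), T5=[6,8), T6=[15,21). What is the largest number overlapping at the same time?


Check each time point for overlaps:
  t=7: 4 tasks active (T1, T2, T4, T5)
Max concurrent = 4


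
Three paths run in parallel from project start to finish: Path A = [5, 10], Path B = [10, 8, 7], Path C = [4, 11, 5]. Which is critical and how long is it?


Path A: 5 + 10 = 15
Path B: 10 + 8 + 7 = 25
Path C: 4 + 11 + 5 = 20
Critical path = longest = max(15, 25, 20)
= 25 (Path B)


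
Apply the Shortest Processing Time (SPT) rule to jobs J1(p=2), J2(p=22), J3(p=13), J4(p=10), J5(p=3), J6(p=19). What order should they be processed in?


SPT: sort by shortest processing time
  J1: p=2
  J5: p=3
  J4: p=10
  J3: p=13
  J6: p=19
  J2: p=22
Order: J1 → J5 → J4 → J3 → J6 → J2


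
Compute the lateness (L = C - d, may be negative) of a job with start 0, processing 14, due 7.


Completion = 0 + 14 = 14
Lateness = C - d = 14 - 7
= 7


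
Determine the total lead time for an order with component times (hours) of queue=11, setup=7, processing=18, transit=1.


Lead time = queue + setup + processing + transit
= 11 + 7 + 18 + 1
= 37 hours


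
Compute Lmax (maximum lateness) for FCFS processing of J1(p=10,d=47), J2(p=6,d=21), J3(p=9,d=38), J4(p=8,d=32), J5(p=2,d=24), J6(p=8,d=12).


Lateness per job (L = C - d):
  J1: C=10, d=47, L=-37
  J2: C=16, d=21, L=-5
  J3: C=25, d=38, L=-13
  J4: C=33, d=32, L=1
  J5: C=35, d=24, L=11
  J6: C=43, d=12, L=31
Lmax = max(-37, -5, -13, 1, 11, 31)
= 31


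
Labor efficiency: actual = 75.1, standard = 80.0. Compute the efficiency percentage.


Efficiency = (actual / standard) × 100
= (75.1 / 80.0) × 100
= 93.9%


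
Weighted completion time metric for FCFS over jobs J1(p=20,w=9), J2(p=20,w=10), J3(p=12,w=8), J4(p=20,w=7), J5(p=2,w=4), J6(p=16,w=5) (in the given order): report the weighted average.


Completion times:
  J1: C=20, w×C=9×20=180
  J2: C=40, w×C=10×40=400
  J3: C=52, w×C=8×52=416
  J4: C=72, w×C=7×72=504
  J5: C=74, w×C=4×74=296
  J6: C=90, w×C=5×90=450
Sum w×C = 2246
Sum w = 43
Weighted avg = 2246/43
= 52.23


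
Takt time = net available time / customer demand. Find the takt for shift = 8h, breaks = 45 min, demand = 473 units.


Available = 8×60 - 45 = 435 min
Takt time = 435 / 473
= 0.92 min/unit


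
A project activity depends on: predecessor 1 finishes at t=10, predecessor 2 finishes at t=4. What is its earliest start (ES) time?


ES = max of all predecessor completion times
Predecessors: [10, 4]
ES = max(10, 4)
= 10


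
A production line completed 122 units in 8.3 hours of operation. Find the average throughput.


Throughput = units / time
= 122 / 8.3
= 14.7 units/hour


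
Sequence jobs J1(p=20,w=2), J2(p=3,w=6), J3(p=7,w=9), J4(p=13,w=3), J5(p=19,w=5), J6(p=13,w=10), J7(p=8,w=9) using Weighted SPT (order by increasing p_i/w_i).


WSPT (Smith's rule): sort by p/w ascending
  J2: p/w = 3/6 = 0.500
  J3: p/w = 7/9 = 0.778
  J7: p/w = 8/9 = 0.889
  J6: p/w = 13/10 = 1.300
  J5: p/w = 19/5 = 3.800
  J4: p/w = 13/3 = 4.333
  J1: p/w = 20/2 = 10.000
Order: J2 → J3 → J7 → J6 → J5 → J4 → J1


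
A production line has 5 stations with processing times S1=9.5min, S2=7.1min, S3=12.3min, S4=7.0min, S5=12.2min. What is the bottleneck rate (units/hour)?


Bottleneck = longest station time
Station times: [9.5, 7.1, 12.3, 7.0, 12.2]
Max = 12.3 min
Rate = 60 / 12.3
= 4.88 units/hour (bottleneck: 12.3min)


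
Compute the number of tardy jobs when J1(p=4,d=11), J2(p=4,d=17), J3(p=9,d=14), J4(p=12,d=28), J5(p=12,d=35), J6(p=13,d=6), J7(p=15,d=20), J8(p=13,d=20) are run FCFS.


Completion vs due date:
  J1: C=4, d=11 → on time
  J2: C=8, d=17 → on time
  J3: C=17, d=14 → TARDY
  J4: C=29, d=28 → TARDY
  J5: C=41, d=35 → TARDY
  J6: C=54, d=6 → TARDY
  J7: C=69, d=20 → TARDY
  J8: C=82, d=20 → TARDY
Tardy jobs: J3, J4, J5, J6, J7, J8
Count = 6


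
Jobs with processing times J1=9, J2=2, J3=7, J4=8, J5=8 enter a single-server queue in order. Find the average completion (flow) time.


Completion times:
  J1: completes at 9
  J2: completes at 11
  J3: completes at 18
  J4: completes at 26
  J5: completes at 34
Sum = 98
Average = 98/5
= 19.60


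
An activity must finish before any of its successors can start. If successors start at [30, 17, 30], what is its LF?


LF = min of all successor start times
Successors start at: [30, 17, 30]
LF = min(30, 17, 30)
= 17


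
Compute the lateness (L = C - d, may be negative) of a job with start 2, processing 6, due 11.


Completion = 2 + 6 = 8
Lateness = C - d = 8 - 11
= -3


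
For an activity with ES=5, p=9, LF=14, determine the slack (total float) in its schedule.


EF = ES + duration = 5 + 9 = 14
LS = LF - duration = 14 - 9 = 5
Total Float = LF - EF = 14 - 14
(or LS - ES = 5 - 5)
= 0


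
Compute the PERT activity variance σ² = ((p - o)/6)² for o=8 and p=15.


σ² = ((p - o) / 6)² = (p - o)² / 36
= (15 - 8)² / 36
= 7² / 36
= 49 / 36
= 1.3611


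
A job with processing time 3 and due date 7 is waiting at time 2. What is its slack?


Slack = due - current_time - processing
= 7 - 2 - 3
= 2


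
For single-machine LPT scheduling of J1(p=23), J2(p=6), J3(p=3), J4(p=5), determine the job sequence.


LPT: sort by longest processing time first
  J1: p=23
  J2: p=6
  J4: p=5
  J3: p=3
Order: J1 → J2 → J4 → J3


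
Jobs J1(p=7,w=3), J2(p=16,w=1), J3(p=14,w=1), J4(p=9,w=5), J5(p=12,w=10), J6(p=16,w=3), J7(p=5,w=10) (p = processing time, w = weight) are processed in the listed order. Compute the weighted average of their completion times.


Completion times:
  J1: C=7, w×C=3×7=21
  J2: C=23, w×C=1×23=23
  J3: C=37, w×C=1×37=37
  J4: C=46, w×C=5×46=230
  J5: C=58, w×C=10×58=580
  J6: C=74, w×C=3×74=222
  J7: C=79, w×C=10×79=790
Sum w×C = 1903
Sum w = 33
Weighted avg = 1903/33
= 57.67


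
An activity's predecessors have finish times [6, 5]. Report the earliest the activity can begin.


ES = max of all predecessor completion times
Predecessors: [6, 5]
ES = max(6, 5)
= 6


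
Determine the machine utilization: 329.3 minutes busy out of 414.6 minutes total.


Utilization = busy / total × 100
= 329.3 / 414.6 × 100
= 79.4%


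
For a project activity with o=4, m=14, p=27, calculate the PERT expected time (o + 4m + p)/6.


te = (o + 4m + p) / 6
= (4 + 4×14 + 27) / 6
= (4 + 56 + 27) / 6
= 87 / 6
= 14.50


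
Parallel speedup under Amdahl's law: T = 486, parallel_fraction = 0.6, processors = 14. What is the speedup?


Amdahl's law: T_p = T × ((1-p) + p/N)
= 486 × ((1-0.6) + 0.6/14)
= 486 × (0.40 + 0.0429)
= 486 × 0.4429
= 215.23
Speedup = 486/215.23
= 2.26×


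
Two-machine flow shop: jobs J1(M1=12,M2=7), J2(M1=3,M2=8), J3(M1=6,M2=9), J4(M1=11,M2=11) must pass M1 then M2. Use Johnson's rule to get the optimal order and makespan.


Johnson's rule:
Group 1 (M1≤M2, sort by M1): ['J2', 'J3', 'J4']
Group 2 (M1>M2, sort desc M2): ['J1']
Sequence: J2 → J3 → J4 → J1
Makespan calculation:
  J2: M1 done=3, M2 done=11
  J3: M1 done=9, M2 done=20
  J4: M1 done=20, M2 done=31
  J1: M1 done=32, M2 done=39
= Sequence: J2 → J3 → J4 → J1, Makespan: 39


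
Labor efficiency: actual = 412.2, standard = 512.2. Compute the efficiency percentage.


Efficiency = (actual / standard) × 100
= (412.2 / 512.2) × 100
= 80.5%


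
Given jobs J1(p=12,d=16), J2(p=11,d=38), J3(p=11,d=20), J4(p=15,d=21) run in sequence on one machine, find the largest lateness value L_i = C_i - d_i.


Lateness per job (L = C - d):
  J1: C=12, d=16, L=-4
  J2: C=23, d=38, L=-15
  J3: C=34, d=20, L=14
  J4: C=49, d=21, L=28
Lmax = max(-4, -15, 14, 28)
= 28


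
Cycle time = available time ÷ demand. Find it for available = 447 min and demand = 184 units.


Cycle time = available time / demand
= 447 / 184
= 2.43 min/unit


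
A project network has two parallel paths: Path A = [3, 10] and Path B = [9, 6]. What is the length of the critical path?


Path A: 3 + 10 = 13
Path B: 9 + 6 = 15
Critical path = longest = max(13, 15)
= 15 (Path B)


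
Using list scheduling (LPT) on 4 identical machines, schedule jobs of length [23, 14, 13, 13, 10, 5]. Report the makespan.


Jobs (LPT sorted): [23, 14, 13, 13, 10, 5]
Machines: 4
  J=23 → Machine 1 (load: 0+23=23)
  J=14 → Machine 2 (load: 0+14=14)
  J=13 → Machine 3 (load: 0+13=13)
  J=13 → Machine 4 (load: 0+13=13)
  J=10 → Machine 3 (load: 13+10=23)
  J=5 → Machine 4 (load: 13+5=18)
Machine loads: [23, 14, 23, 18]
Makespan = max = 23 time units


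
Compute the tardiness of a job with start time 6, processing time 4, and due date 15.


Completion = start + processing = 6 + 4 = 10
Tardiness = max(0, C - d) = max(0, 10 - 15)
= max(0, -5)
= 0


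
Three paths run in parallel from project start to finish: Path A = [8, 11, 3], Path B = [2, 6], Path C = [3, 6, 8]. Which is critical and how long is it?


Path A: 8 + 11 + 3 = 22
Path B: 2 + 6 = 8
Path C: 3 + 6 + 8 = 17
Critical path = longest = max(22, 8, 17)
= 22 (Path A)


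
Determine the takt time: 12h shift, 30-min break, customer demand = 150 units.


Available = 12×60 - 30 = 690 min
Takt time = 690 / 150
= 4.60 min/unit


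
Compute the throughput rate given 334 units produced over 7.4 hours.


Throughput = units / time
= 334 / 7.4
= 45.1 units/hour


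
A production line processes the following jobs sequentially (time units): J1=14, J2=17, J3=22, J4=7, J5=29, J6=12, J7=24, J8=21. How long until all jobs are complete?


Sequential makespan: sum all processing times
= 14 + 17 + 22 + 7 + 29 + 12 + 24 + 21
= 146 time units


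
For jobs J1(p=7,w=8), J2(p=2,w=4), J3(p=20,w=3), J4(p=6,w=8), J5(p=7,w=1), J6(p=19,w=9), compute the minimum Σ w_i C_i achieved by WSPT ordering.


WSPT order (by p/w): J2 → J4 → J1 → J6 → J3 → J5
  J2: C=2, w·C=4×2=8
  J4: C=8, w·C=8×8=64
  J1: C=15, w·C=8×15=120
  J6: C=34, w·C=9×34=306
  J3: C=54, w·C=3×54=162
  J5: C=61, w·C=1×61=61
Σ w·C = 721
= 721


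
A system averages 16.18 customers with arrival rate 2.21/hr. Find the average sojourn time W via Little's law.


Little's law: L = λW → W = L / λ
= 16.18 / 2.21
= 7.32 hours


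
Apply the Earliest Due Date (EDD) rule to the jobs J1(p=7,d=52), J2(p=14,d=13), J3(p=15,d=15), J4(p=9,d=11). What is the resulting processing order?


EDD: sort by earliest due date
  J4: d=11, p=9
  J2: d=13, p=14
  J3: d=15, p=15
  J1: d=52, p=7
Order: J4 → J2 → J3 → J1


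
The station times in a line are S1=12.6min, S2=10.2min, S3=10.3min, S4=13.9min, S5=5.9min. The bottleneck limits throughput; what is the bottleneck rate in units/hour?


Bottleneck = longest station time
Station times: [12.6, 10.2, 10.3, 13.9, 5.9]
Max = 13.9 min
Rate = 60 / 13.9
= 4.32 units/hour (bottleneck: 13.9min)


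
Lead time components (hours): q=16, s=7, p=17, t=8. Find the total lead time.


Lead time = queue + setup + processing + transit
= 16 + 7 + 17 + 8
= 48 hours


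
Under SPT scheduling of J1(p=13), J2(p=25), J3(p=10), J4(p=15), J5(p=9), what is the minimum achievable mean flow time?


SPT order: J5 → J3 → J1 → J4 → J2
Completion times:
  J5: C=9
  J3: C=19
  J1: C=32
  J4: C=47
  J2: C=72
Sum = 179, n = 5
Mean flow = 179/5
= 35.80


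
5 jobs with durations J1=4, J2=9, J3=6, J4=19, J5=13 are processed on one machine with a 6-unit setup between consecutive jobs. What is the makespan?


Makespan = Σ processing + (n-1) × setup
= (4 + 9 + 6 + 19 + 13) + (5-1)×6
= 51 + 24
= 75 time units


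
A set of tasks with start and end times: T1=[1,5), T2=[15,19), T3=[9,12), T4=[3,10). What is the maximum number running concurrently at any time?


Check each time point for overlaps:
  t=3: 2 tasks active (T1, T4)
Max concurrent = 2


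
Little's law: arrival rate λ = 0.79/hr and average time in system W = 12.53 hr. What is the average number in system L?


Little's law: L = λ × W
= 0.79 × 12.53
= 9.90


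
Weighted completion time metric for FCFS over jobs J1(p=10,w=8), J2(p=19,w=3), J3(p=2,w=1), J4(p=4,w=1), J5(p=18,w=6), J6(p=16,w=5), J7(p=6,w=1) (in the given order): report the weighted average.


Completion times:
  J1: C=10, w×C=8×10=80
  J2: C=29, w×C=3×29=87
  J3: C=31, w×C=1×31=31
  J4: C=35, w×C=1×35=35
  J5: C=53, w×C=6×53=318
  J6: C=69, w×C=5×69=345
  J7: C=75, w×C=1×75=75
Sum w×C = 971
Sum w = 25
Weighted avg = 971/25
= 38.84


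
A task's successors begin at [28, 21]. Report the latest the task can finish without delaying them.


LF = min of all successor start times
Successors start at: [28, 21]
LF = min(28, 21)
= 21


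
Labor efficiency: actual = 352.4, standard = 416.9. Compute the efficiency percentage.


Efficiency = (actual / standard) × 100
= (352.4 / 416.9) × 100
= 84.5%


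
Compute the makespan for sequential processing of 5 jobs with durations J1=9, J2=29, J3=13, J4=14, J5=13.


Sequential makespan: sum all processing times
= 9 + 29 + 13 + 14 + 13
= 78 time units


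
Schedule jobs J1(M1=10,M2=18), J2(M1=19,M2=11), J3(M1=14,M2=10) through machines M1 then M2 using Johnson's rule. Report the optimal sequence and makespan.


Johnson's rule:
Group 1 (M1≤M2, sort by M1): ['J1']
Group 2 (M1>M2, sort desc M2): ['J2', 'J3']
Sequence: J1 → J2 → J3
Makespan calculation:
  J1: M1 done=10, M2 done=28
  J2: M1 done=29, M2 done=40
  J3: M1 done=43, M2 done=53
= Sequence: J1 → J2 → J3, Makespan: 53


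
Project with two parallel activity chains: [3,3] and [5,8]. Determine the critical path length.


Path A: 3 + 3 = 6
Path B: 5 + 8 = 13
Critical path = longest = max(6, 13)
= 13 (Path B)


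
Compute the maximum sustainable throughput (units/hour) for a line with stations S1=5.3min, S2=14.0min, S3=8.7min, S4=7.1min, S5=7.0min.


Bottleneck = longest station time
Station times: [5.3, 14.0, 8.7, 7.1, 7.0]
Max = 14.0 min
Rate = 60 / 14.0
= 4.29 units/hour (bottleneck: 14.0min)


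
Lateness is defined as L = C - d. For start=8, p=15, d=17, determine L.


Completion = 8 + 15 = 23
Lateness = C - d = 23 - 17
= 6


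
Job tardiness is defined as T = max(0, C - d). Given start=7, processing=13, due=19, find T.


Completion = start + processing = 7 + 13 = 20
Tardiness = max(0, C - d) = max(0, 20 - 19)
= max(0, 1)
= 1


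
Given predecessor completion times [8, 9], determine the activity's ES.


ES = max of all predecessor completion times
Predecessors: [8, 9]
ES = max(8, 9)
= 9


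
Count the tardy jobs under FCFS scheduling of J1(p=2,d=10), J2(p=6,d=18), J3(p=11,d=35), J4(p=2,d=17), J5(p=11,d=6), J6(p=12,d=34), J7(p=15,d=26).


Completion vs due date:
  J1: C=2, d=10 → on time
  J2: C=8, d=18 → on time
  J3: C=19, d=35 → on time
  J4: C=21, d=17 → TARDY
  J5: C=32, d=6 → TARDY
  J6: C=44, d=34 → TARDY
  J7: C=59, d=26 → TARDY
Tardy jobs: J4, J5, J6, J7
Count = 4


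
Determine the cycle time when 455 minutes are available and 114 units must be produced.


Cycle time = available time / demand
= 455 / 114
= 3.99 min/unit


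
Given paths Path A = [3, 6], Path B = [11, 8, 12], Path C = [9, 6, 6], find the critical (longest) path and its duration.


Path A: 3 + 6 = 9
Path B: 11 + 8 + 12 = 31
Path C: 9 + 6 + 6 = 21
Critical path = longest = max(9, 31, 21)
= 31 (Path B)


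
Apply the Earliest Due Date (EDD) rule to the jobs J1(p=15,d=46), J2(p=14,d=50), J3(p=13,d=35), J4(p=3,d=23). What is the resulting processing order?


EDD: sort by earliest due date
  J4: d=23, p=3
  J3: d=35, p=13
  J1: d=46, p=15
  J2: d=50, p=14
Order: J4 → J3 → J1 → J2


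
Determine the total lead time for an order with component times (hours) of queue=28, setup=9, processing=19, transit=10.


Lead time = queue + setup + processing + transit
= 28 + 9 + 19 + 10
= 66 hours


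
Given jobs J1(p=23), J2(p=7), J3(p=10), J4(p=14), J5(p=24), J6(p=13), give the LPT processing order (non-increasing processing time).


LPT: sort by longest processing time first
  J5: p=24
  J1: p=23
  J4: p=14
  J6: p=13
  J3: p=10
  J2: p=7
Order: J5 → J1 → J4 → J6 → J3 → J2


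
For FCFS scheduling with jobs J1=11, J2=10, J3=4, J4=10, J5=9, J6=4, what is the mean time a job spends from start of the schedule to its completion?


Completion times:
  J1: completes at 11
  J2: completes at 21
  J3: completes at 25
  J4: completes at 35
  J5: completes at 44
  J6: completes at 48
Sum = 184
Average = 184/6
= 30.67


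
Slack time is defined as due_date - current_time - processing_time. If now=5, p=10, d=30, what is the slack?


Slack = due - current_time - processing
= 30 - 5 - 10
= 15


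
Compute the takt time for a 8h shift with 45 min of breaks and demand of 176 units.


Available = 8×60 - 45 = 435 min
Takt time = 435 / 176
= 2.47 min/unit


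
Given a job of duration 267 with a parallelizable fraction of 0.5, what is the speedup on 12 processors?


Amdahl's law: T_p = T × ((1-p) + p/N)
= 267 × ((1-0.5) + 0.5/12)
= 267 × (0.50 + 0.0417)
= 267 × 0.5417
= 144.62
Speedup = 267/144.62
= 1.85×


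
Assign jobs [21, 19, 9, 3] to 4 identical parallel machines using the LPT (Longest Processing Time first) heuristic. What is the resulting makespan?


Jobs (LPT sorted): [21, 19, 9, 3]
Machines: 4
  J=21 → Machine 1 (load: 0+21=21)
  J=19 → Machine 2 (load: 0+19=19)
  J=9 → Machine 3 (load: 0+9=9)
  J=3 → Machine 4 (load: 0+3=3)
Machine loads: [21, 19, 9, 3]
Makespan = max = 21 time units


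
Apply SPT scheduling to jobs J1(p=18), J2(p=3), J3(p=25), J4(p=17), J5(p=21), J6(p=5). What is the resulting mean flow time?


SPT order: J2 → J6 → J4 → J1 → J5 → J3
Completion times:
  J2: C=3
  J6: C=8
  J4: C=25
  J1: C=43
  J5: C=64
  J3: C=89
Sum = 232, n = 6
Mean flow = 232/6
= 38.67


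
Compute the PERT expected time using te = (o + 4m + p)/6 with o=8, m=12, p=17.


te = (o + 4m + p) / 6
= (8 + 4×12 + 17) / 6
= (8 + 48 + 17) / 6
= 73 / 6
= 12.17


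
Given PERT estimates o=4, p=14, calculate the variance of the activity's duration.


σ² = ((p - o) / 6)² = (p - o)² / 36
= (14 - 4)² / 36
= 10² / 36
= 100 / 36
= 2.7778


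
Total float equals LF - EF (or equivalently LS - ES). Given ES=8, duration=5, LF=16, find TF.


EF = ES + duration = 8 + 5 = 13
LS = LF - duration = 16 - 5 = 11
Total Float = LF - EF = 16 - 13
(or LS - ES = 11 - 8)
= 3


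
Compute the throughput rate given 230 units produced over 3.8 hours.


Throughput = units / time
= 230 / 3.8
= 60.5 units/hour


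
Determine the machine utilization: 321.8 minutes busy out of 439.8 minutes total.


Utilization = busy / total × 100
= 321.8 / 439.8 × 100
= 73.2%


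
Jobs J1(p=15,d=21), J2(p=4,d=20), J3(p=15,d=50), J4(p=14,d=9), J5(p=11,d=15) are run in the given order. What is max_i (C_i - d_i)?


Lateness per job (L = C - d):
  J1: C=15, d=21, L=-6
  J2: C=19, d=20, L=-1
  J3: C=34, d=50, L=-16
  J4: C=48, d=9, L=39
  J5: C=59, d=15, L=44
Lmax = max(-6, -1, -16, 39, 44)
= 44


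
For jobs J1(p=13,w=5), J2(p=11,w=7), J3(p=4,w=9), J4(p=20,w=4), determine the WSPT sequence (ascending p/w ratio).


WSPT (Smith's rule): sort by p/w ascending
  J3: p/w = 4/9 = 0.444
  J2: p/w = 11/7 = 1.571
  J1: p/w = 13/5 = 2.600
  J4: p/w = 20/4 = 5.000
Order: J3 → J2 → J1 → J4


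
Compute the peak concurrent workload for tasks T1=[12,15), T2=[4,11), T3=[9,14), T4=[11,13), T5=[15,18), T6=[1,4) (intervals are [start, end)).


Check each time point for overlaps:
  t=12: 3 tasks active (T1, T3, T4)
Max concurrent = 3


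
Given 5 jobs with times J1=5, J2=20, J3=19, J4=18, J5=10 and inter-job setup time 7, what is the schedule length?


Makespan = Σ processing + (n-1) × setup
= (5 + 20 + 19 + 18 + 10) + (5-1)×7
= 72 + 28
= 100 time units


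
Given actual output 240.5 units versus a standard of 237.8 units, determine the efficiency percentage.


Efficiency = (actual / standard) × 100
= (240.5 / 237.8) × 100
= 101.1%


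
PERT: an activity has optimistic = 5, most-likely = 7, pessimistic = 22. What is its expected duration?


te = (o + 4m + p) / 6
= (5 + 4×7 + 22) / 6
= (5 + 28 + 22) / 6
= 55 / 6
= 9.17


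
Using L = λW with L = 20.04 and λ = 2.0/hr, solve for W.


Little's law: L = λW → W = L / λ
= 20.04 / 2.0
= 10.02 hours


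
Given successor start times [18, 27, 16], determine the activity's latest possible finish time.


LF = min of all successor start times
Successors start at: [18, 27, 16]
LF = min(18, 27, 16)
= 16


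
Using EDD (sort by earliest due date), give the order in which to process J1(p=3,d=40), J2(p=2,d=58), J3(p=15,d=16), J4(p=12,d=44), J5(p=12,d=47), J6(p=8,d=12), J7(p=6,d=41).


EDD: sort by earliest due date
  J6: d=12, p=8
  J3: d=16, p=15
  J1: d=40, p=3
  J7: d=41, p=6
  J4: d=44, p=12
  J5: d=47, p=12
  J2: d=58, p=2
Order: J6 → J3 → J1 → J7 → J4 → J5 → J2


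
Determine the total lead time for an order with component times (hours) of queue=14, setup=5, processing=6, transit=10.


Lead time = queue + setup + processing + transit
= 14 + 5 + 6 + 10
= 35 hours


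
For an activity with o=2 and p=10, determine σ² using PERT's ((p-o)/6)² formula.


σ² = ((p - o) / 6)² = (p - o)² / 36
= (10 - 2)² / 36
= 8² / 36
= 64 / 36
= 1.7778


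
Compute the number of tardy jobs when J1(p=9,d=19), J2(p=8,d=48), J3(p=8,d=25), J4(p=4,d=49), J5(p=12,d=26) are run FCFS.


Completion vs due date:
  J1: C=9, d=19 → on time
  J2: C=17, d=48 → on time
  J3: C=25, d=25 → on time
  J4: C=29, d=49 → on time
  J5: C=41, d=26 → TARDY
Tardy jobs: J5
Count = 1


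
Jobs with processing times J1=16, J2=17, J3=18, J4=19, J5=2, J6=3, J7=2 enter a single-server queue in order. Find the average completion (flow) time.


Completion times:
  J1: completes at 16
  J2: completes at 33
  J3: completes at 51
  J4: completes at 70
  J5: completes at 72
  J6: completes at 75
  J7: completes at 77
Sum = 394
Average = 394/7
= 56.29


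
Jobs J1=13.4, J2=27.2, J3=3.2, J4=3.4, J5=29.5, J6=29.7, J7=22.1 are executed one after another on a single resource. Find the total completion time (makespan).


Sequential makespan: sum all processing times
= 13.4 + 27.2 + 3.2 + 3.4 + 29.5 + 29.7 + 22.1
= 128.5 time units


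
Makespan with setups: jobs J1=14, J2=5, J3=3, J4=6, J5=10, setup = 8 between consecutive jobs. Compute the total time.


Makespan = Σ processing + (n-1) × setup
= (14 + 5 + 3 + 6 + 10) + (5-1)×8
= 38 + 32
= 70 time units


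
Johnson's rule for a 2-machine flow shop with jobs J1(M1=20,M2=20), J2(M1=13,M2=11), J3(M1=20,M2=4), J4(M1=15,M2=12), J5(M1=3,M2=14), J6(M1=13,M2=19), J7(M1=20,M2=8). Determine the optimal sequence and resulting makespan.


Johnson's rule:
Group 1 (M1≤M2, sort by M1): ['J5', 'J6', 'J1']
Group 2 (M1>M2, sort desc M2): ['J4', 'J2', 'J7', 'J3']
Sequence: J5 → J6 → J1 → J4 → J2 → J7 → J3
Makespan calculation:
  J5: M1 done=3, M2 done=17
  J6: M1 done=16, M2 done=36
  J1: M1 done=36, M2 done=56
  J4: M1 done=51, M2 done=68
  J2: M1 done=64, M2 done=79
  J7: M1 done=84, M2 done=92
  J3: M1 done=104, M2 done=108
= Sequence: J5 → J6 → J1 → J4 → J2 → J7 → J3, Makespan: 108


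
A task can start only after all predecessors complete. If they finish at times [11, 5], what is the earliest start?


ES = max of all predecessor completion times
Predecessors: [11, 5]
ES = max(11, 5)
= 11


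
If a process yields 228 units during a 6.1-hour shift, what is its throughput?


Throughput = units / time
= 228 / 6.1
= 37.4 units/hour


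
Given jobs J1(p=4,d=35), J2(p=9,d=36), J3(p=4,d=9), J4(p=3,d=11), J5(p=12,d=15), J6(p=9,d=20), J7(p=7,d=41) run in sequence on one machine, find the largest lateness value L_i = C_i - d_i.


Lateness per job (L = C - d):
  J1: C=4, d=35, L=-31
  J2: C=13, d=36, L=-23
  J3: C=17, d=9, L=8
  J4: C=20, d=11, L=9
  J5: C=32, d=15, L=17
  J6: C=41, d=20, L=21
  J7: C=48, d=41, L=7
Lmax = max(-31, -23, 8, 9, 17, 21, 7)
= 21


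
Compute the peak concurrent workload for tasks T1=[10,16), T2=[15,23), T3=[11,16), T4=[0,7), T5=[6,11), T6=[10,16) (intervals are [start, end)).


Check each time point for overlaps:
  t=15: 4 tasks active (T1, T2, T3, T6)
Max concurrent = 4


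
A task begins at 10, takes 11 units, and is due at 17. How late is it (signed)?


Completion = 10 + 11 = 21
Lateness = C - d = 21 - 17
= 4


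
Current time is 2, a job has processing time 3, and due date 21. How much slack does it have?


Slack = due - current_time - processing
= 21 - 2 - 3
= 16


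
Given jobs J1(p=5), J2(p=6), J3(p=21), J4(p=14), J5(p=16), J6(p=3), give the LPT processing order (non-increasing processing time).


LPT: sort by longest processing time first
  J3: p=21
  J5: p=16
  J4: p=14
  J2: p=6
  J1: p=5
  J6: p=3
Order: J3 → J5 → J4 → J2 → J1 → J6


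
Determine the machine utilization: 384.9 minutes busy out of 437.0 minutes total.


Utilization = busy / total × 100
= 384.9 / 437.0 × 100
= 88.1%


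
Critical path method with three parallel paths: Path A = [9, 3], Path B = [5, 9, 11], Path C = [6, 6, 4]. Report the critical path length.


Path A: 9 + 3 = 12
Path B: 5 + 9 + 11 = 25
Path C: 6 + 6 + 4 = 16
Critical path = longest = max(12, 25, 16)
= 25 (Path B)


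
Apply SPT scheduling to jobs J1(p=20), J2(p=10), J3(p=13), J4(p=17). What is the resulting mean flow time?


SPT order: J2 → J3 → J4 → J1
Completion times:
  J2: C=10
  J3: C=23
  J4: C=40
  J1: C=60
Sum = 133, n = 4
Mean flow = 133/4
= 33.25


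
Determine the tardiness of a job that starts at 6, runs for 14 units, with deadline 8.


Completion = start + processing = 6 + 14 = 20
Tardiness = max(0, C - d) = max(0, 20 - 8)
= max(0, 12)
= 12


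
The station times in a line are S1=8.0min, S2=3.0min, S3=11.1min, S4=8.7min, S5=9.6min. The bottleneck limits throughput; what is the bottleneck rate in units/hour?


Bottleneck = longest station time
Station times: [8.0, 3.0, 11.1, 8.7, 9.6]
Max = 11.1 min
Rate = 60 / 11.1
= 5.41 units/hour (bottleneck: 11.1min)


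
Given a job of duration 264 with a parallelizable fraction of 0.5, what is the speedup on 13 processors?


Amdahl's law: T_p = T × ((1-p) + p/N)
= 264 × ((1-0.5) + 0.5/13)
= 264 × (0.50 + 0.0385)
= 264 × 0.5385
= 142.15
Speedup = 264/142.15
= 1.86×


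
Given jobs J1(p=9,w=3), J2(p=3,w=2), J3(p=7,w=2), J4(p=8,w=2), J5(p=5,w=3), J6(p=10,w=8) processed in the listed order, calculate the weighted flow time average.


Completion times:
  J1: C=9, w×C=3×9=27
  J2: C=12, w×C=2×12=24
  J3: C=19, w×C=2×19=38
  J4: C=27, w×C=2×27=54
  J5: C=32, w×C=3×32=96
  J6: C=42, w×C=8×42=336
Sum w×C = 575
Sum w = 20
Weighted avg = 575/20
= 28.75


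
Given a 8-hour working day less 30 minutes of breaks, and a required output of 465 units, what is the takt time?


Available = 8×60 - 30 = 450 min
Takt time = 450 / 465
= 0.97 min/unit


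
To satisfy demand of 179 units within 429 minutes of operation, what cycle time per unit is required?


Cycle time = available time / demand
= 429 / 179
= 2.40 min/unit


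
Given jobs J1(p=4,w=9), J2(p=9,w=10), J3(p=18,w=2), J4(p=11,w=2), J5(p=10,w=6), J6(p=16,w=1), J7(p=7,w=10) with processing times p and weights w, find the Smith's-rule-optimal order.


WSPT (Smith's rule): sort by p/w ascending
  J1: p/w = 4/9 = 0.444
  J7: p/w = 7/10 = 0.700
  J2: p/w = 9/10 = 0.900
  J5: p/w = 10/6 = 1.667
  J4: p/w = 11/2 = 5.500
  J3: p/w = 18/2 = 9.000
  J6: p/w = 16/1 = 16.000
Order: J1 → J7 → J2 → J5 → J4 → J3 → J6
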